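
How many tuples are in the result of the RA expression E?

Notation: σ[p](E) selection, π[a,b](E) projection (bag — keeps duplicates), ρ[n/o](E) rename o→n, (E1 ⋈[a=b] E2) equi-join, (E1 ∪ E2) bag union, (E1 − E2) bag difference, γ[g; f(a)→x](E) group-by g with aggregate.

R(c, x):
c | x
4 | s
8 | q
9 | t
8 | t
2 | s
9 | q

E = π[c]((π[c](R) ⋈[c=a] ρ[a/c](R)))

Row counts bottom-up:
  R → 6
  π[c](R) → 6
  R → 6
  ρ[a/c](R) → 6
  (π[c](R) ⋈[c=a] ρ[a/c](R)) → 10
  π[c]((π[c](R) ⋈[c=a] ρ[a/c](R))) → 10

|E| = 10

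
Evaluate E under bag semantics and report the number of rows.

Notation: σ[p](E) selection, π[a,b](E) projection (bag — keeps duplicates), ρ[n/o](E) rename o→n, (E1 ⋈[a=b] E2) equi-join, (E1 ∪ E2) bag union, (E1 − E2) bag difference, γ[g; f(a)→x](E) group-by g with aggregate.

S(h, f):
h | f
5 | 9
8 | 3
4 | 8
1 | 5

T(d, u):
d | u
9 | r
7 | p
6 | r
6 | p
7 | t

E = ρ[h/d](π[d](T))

Subexpression sizes:
  T → 5
  π[d](T) → 5
  ρ[h/d](π[d](T)) → 5

|E| = 5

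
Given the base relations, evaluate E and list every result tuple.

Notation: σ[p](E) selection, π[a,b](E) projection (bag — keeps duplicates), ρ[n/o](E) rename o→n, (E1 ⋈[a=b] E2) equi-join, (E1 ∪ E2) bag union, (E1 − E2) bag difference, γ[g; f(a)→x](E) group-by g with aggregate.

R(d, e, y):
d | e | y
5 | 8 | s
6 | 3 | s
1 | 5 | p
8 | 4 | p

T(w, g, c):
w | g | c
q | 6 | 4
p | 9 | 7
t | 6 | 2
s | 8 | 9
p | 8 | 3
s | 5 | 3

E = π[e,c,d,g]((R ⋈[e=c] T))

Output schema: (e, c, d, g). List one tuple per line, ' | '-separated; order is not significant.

Row counts bottom-up:
  R → 4
  T → 6
  (R ⋈[e=c] T) → 3
  π[e,c,d,g]((R ⋈[e=c] T)) → 3

== RESULT ==
e | c | d | g
3 | 3 | 6 | 5
3 | 3 | 6 | 8
4 | 4 | 8 | 6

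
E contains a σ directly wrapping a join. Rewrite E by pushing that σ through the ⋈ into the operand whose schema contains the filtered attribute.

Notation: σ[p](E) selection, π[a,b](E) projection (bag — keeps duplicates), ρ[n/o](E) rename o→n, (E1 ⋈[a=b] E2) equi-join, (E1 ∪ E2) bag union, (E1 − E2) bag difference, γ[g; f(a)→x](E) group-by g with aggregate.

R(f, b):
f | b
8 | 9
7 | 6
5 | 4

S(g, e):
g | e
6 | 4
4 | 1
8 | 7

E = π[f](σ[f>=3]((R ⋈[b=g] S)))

σ filters on f, owned by the left side.
E' = π[f]((σ[f>=3](R) ⋈[b=g] S))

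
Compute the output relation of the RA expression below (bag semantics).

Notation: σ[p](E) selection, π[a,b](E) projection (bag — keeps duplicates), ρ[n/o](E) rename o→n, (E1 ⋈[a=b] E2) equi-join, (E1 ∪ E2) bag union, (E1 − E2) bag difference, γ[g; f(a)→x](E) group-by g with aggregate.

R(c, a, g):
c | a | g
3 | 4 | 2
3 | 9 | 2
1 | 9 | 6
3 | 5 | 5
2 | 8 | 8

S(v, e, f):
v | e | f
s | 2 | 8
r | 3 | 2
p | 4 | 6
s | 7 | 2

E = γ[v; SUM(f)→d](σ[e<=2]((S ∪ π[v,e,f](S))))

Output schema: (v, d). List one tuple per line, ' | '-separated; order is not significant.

Per-node cardinality:
  S → 4
  S → 4
  π[v,e,f](S) → 4
  (S ∪ π[v,e,f](S)) → 8
  σ[e<=2]((S ∪ π[v,e,f](S))) → 2
  γ[v; SUM(f)→d](σ[e<=2]((S ∪ π[v,e,f](S)))) → 1

== RESULT ==
v | d
s | 16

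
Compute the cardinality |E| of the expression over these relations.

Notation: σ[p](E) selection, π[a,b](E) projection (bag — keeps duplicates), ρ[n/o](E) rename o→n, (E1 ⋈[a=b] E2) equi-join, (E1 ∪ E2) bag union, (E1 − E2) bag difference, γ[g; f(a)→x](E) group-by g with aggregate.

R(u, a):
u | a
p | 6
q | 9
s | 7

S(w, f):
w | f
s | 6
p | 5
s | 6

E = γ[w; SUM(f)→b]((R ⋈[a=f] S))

Subexpression sizes:
  R → 3
  S → 3
  (R ⋈[a=f] S) → 2
  γ[w; SUM(f)→b]((R ⋈[a=f] S)) → 1

|E| = 1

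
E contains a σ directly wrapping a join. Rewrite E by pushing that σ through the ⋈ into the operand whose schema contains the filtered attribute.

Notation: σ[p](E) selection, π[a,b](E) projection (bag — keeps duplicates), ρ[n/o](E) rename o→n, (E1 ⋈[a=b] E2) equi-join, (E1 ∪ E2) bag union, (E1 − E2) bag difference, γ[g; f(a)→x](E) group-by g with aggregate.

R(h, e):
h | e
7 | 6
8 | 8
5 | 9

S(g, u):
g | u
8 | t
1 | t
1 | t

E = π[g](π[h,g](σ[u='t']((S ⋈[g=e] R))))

σ filters on u, owned by the left side.
E' = π[g](π[h,g]((σ[u='t'](S) ⋈[g=e] R)))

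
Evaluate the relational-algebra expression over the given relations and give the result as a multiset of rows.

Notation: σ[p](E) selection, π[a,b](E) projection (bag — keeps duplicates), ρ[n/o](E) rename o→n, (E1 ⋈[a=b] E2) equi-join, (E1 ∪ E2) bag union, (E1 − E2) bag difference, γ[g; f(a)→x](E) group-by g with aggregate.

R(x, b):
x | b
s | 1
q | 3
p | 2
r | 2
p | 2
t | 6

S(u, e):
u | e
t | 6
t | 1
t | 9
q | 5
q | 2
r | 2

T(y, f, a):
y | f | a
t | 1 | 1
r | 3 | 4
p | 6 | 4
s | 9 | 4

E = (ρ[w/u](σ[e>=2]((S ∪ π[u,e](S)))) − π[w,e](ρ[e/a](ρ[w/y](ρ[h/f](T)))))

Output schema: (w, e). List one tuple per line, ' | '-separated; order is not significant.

Row counts bottom-up:
  S → 6
  S → 6
  π[u,e](S) → 6
  (S ∪ π[u,e](S)) → 12
  σ[e>=2]((S ∪ π[u,e](S))) → 10
  ρ[w/u](σ[e>=2]((S ∪ π[u,e](S)))) → 10
  T → 4
  ρ[h/f](T) → 4
  ρ[w/y](ρ[h/f](T)) → 4
  ρ[e/a](ρ[w/y](ρ[h/f](T))) → 4
  π[w,e](ρ[e/a](ρ[w/y](ρ[h/f](T)))) → 4
  (ρ[w/u](σ[e>=2]((S ∪ π[u,e](S)))) − π[w,e](ρ[e/a](ρ[w/y](ρ[h/f](T))))) → 10

== RESULT ==
w | e
q | 2
q | 2
q | 5
q | 5
r | 2
r | 2
t | 6
t | 6
t | 9
t | 9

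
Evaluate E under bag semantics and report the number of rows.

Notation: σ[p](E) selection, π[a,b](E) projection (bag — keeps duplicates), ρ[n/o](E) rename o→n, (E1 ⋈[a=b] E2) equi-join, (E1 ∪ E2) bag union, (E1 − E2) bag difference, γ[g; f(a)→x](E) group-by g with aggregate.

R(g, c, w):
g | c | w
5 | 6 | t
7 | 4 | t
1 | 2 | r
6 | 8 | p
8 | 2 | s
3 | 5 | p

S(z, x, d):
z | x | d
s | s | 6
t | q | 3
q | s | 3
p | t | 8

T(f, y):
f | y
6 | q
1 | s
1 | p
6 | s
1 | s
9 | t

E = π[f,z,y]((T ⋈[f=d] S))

Row counts bottom-up:
  T → 6
  S → 4
  (T ⋈[f=d] S) → 2
  π[f,z,y]((T ⋈[f=d] S)) → 2

|E| = 2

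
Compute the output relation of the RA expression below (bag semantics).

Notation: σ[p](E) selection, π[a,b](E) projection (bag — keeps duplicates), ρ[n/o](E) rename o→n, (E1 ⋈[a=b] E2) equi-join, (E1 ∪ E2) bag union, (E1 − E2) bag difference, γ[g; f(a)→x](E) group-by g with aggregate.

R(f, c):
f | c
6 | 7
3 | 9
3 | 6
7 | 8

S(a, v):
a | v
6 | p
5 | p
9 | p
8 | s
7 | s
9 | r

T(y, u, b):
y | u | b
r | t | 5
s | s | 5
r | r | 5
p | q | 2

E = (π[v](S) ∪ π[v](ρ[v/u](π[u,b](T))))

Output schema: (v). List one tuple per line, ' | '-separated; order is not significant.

Per-node cardinality:
  S → 6
  π[v](S) → 6
  T → 4
  π[u,b](T) → 4
  ρ[v/u](π[u,b](T)) → 4
  π[v](ρ[v/u](π[u,b](T))) → 4
  (π[v](S) ∪ π[v](ρ[v/u](π[u,b](T)))) → 10

== RESULT ==
v
p
p
p
q
r
r
s
s
s
t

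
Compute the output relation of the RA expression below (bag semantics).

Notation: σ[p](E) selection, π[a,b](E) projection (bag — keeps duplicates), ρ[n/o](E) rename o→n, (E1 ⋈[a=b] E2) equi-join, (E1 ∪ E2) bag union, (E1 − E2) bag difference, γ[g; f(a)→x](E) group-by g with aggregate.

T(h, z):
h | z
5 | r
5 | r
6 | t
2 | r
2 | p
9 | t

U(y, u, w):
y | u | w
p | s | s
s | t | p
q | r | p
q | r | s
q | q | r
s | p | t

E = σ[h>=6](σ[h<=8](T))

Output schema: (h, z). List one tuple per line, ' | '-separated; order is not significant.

Stepwise |·|:
  T → 6
  σ[h<=8](T) → 5
  σ[h>=6](σ[h<=8](T)) → 1

== RESULT ==
h | z
6 | t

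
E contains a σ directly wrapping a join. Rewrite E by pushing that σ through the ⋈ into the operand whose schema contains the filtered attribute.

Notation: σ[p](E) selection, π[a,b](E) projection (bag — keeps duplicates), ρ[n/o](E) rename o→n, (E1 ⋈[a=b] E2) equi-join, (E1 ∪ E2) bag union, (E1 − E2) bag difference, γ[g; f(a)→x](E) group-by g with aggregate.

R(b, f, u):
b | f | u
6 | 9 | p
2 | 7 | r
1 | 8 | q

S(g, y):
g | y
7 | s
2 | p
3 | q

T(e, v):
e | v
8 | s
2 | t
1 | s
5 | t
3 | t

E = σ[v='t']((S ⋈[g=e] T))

σ filters on v, owned by the right side.
E' = (S ⋈[g=e] σ[v='t'](T))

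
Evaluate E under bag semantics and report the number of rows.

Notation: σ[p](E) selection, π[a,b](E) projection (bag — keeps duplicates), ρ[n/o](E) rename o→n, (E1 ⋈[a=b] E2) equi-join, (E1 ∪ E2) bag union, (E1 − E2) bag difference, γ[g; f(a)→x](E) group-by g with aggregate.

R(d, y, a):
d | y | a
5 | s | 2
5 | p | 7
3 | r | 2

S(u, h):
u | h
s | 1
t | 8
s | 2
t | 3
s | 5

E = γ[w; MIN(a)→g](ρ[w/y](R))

Per-node cardinality:
  R → 3
  ρ[w/y](R) → 3
  γ[w; MIN(a)→g](ρ[w/y](R)) → 3

|E| = 3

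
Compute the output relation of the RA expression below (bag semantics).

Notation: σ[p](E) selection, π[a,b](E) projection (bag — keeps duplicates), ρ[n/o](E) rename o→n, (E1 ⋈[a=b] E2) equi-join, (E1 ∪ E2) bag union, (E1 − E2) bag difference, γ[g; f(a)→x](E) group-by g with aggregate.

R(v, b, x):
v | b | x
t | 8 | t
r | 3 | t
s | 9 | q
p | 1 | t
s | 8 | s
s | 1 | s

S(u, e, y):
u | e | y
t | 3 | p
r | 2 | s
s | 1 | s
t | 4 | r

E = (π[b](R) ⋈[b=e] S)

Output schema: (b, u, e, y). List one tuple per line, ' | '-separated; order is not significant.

Stepwise |·|:
  R → 6
  π[b](R) → 6
  S → 4
  (π[b](R) ⋈[b=e] S) → 3

== RESULT ==
b | u | e | y
1 | s | 1 | s
1 | s | 1 | s
3 | t | 3 | p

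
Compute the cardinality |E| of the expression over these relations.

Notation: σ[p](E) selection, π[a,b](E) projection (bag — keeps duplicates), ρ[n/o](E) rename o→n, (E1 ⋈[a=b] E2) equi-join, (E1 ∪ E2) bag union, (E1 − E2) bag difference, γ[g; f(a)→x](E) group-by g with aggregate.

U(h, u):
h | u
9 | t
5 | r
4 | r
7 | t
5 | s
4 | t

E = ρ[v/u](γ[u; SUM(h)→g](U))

Subexpression sizes:
  U → 6
  γ[u; SUM(h)→g](U) → 3
  ρ[v/u](γ[u; SUM(h)→g](U)) → 3

|E| = 3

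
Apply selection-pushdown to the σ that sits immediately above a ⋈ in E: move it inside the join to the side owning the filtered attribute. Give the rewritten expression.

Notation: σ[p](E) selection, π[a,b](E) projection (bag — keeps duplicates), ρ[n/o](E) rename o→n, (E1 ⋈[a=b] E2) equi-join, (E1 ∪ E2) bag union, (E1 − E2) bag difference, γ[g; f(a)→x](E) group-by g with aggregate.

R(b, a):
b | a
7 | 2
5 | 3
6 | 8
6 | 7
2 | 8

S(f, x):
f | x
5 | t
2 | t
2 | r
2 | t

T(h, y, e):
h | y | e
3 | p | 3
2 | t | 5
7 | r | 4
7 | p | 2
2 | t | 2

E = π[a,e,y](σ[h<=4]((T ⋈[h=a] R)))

σ filters on h, owned by the left side.
E' = π[a,e,y]((σ[h<=4](T) ⋈[h=a] R))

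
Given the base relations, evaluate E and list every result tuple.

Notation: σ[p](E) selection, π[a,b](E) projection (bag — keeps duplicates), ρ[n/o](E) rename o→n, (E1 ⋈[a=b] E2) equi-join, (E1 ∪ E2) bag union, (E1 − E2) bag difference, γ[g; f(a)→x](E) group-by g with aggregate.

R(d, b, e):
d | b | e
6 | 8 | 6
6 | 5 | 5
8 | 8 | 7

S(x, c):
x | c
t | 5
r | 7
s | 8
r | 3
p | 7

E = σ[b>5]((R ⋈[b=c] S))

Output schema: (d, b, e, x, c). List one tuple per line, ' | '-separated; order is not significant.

Per-node cardinality:
  R → 3
  S → 5
  (R ⋈[b=c] S) → 3
  σ[b>5]((R ⋈[b=c] S)) → 2

== RESULT ==
d | b | e | x | c
6 | 8 | 6 | s | 8
8 | 8 | 7 | s | 8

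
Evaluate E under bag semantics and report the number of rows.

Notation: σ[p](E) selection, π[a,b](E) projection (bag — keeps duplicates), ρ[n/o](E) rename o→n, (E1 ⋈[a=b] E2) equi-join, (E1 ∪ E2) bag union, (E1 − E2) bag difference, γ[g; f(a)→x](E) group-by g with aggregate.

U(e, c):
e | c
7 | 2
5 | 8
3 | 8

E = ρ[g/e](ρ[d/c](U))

Per-node cardinality:
  U → 3
  ρ[d/c](U) → 3
  ρ[g/e](ρ[d/c](U)) → 3

|E| = 3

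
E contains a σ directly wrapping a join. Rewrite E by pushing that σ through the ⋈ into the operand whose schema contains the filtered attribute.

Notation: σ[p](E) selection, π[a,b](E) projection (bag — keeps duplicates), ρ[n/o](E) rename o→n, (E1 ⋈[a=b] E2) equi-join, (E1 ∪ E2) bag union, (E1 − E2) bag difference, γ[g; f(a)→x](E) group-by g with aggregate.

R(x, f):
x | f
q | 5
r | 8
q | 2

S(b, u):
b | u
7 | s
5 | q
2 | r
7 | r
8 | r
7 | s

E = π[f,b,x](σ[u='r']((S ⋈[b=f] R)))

σ filters on u, owned by the left side.
E' = π[f,b,x]((σ[u='r'](S) ⋈[b=f] R))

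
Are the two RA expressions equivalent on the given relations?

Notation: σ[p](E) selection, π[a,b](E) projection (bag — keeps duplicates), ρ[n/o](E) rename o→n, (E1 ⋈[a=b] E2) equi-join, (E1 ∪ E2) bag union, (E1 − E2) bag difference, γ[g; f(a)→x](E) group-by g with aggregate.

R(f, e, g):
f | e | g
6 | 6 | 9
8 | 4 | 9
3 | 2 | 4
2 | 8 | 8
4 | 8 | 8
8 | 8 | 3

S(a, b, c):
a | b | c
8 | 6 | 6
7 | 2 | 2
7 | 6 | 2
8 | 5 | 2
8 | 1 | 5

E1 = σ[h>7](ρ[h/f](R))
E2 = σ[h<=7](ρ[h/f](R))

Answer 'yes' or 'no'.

E1 subexpression sizes:
  R → 6
  ρ[h/f](R) → 6
  σ[h>7](ρ[h/f](R)) → 2
E2 subexpression sizes:
  R → 6
  ρ[h/f](R) → 6
  σ[h<=7](ρ[h/f](R)) → 4

E1 result:
h | e | g
8 | 4 | 9
8 | 8 | 3
E2 result:
h | e | g
2 | 8 | 8
3 | 2 | 4
4 | 8 | 8
6 | 6 | 9
Witness: (2, 8, 8) appears 0× in E1 but 1× in E2.

no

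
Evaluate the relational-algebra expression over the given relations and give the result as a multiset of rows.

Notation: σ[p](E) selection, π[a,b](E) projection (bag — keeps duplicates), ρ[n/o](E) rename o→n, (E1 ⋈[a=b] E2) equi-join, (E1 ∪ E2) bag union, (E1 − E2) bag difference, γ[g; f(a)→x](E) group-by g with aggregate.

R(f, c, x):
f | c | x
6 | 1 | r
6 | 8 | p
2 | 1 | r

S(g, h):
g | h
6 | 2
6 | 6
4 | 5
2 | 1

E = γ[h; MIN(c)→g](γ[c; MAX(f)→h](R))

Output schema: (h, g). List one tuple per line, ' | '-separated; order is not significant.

Stepwise |·|:
  R → 3
  γ[c; MAX(f)→h](R) → 2
  γ[h; MIN(c)→g](γ[c; MAX(f)→h](R)) → 1

== RESULT ==
h | g
6 | 1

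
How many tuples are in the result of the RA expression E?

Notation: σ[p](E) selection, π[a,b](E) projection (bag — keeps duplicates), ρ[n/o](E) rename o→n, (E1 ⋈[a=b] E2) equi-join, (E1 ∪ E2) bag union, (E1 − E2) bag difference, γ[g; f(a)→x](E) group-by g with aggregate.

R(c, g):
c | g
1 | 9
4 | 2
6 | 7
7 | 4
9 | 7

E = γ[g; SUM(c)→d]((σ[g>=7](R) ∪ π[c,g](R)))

Per-node cardinality:
  R → 5
  σ[g>=7](R) → 3
  R → 5
  π[c,g](R) → 5
  (σ[g>=7](R) ∪ π[c,g](R)) → 8
  γ[g; SUM(c)→d]((σ[g>=7](R) ∪ π[c,g](R))) → 4

|E| = 4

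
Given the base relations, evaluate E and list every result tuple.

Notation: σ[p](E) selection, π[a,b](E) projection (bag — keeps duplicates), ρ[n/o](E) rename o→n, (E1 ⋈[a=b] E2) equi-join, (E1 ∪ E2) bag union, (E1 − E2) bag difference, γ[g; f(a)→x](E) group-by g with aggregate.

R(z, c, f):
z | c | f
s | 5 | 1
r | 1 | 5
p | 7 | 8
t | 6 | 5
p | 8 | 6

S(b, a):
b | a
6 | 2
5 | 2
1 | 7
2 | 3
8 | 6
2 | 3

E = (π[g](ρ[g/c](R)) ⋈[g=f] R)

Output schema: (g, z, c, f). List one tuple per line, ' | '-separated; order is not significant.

Row counts bottom-up:
  R → 5
  ρ[g/c](R) → 5
  π[g](ρ[g/c](R)) → 5
  R → 5
  (π[g](ρ[g/c](R)) ⋈[g=f] R) → 5

== RESULT ==
g | z | c | f
1 | s | 5 | 1
5 | r | 1 | 5
5 | t | 6 | 5
6 | p | 8 | 6
8 | p | 7 | 8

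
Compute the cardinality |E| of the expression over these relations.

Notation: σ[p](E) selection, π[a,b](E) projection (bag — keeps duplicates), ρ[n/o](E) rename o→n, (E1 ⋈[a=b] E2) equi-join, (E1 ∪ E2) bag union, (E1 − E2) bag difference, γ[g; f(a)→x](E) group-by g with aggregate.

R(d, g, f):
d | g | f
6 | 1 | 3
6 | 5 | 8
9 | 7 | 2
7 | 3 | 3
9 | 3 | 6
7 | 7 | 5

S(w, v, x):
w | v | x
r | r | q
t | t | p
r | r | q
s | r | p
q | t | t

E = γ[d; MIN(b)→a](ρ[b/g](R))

Stepwise |·|:
  R → 6
  ρ[b/g](R) → 6
  γ[d; MIN(b)→a](ρ[b/g](R)) → 3

|E| = 3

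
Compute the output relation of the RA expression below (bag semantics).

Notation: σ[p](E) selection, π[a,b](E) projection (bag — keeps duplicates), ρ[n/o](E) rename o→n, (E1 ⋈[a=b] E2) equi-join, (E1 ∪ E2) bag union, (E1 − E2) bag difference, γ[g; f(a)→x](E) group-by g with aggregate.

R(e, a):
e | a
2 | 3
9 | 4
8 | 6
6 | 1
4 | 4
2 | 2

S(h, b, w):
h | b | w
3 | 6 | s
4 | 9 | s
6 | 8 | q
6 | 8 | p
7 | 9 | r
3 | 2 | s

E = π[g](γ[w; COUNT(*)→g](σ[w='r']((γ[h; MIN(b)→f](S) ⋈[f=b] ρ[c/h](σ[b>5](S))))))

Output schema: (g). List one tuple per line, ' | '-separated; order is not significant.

Per-node cardinality:
  S → 6
  γ[h; MIN(b)→f](S) → 4
  S → 6
  σ[b>5](S) → 5
  ρ[c/h](σ[b>5](S)) → 5
  (γ[h; MIN(b)→f](S) ⋈[f=b] ρ[c/h](σ[b>5](S))) → 6
  σ[w='r']((γ[h; MIN(b)→f](S) ⋈[f=b] ρ[c/h](σ[b>5](S)))) → 2
  γ[w; COUNT(*)→g](σ[w='r']((γ[h; MIN(b)→f](S) ⋈[f=b] ρ[c/h](σ[b>5](S))))) → 1
  π[g](γ[w; COUNT(*)→g](σ[w='r']((γ[h; MIN(b)→f](S) ⋈[f=b] ρ[c/h](σ[b>5](S)))))) → 1

== RESULT ==
g
2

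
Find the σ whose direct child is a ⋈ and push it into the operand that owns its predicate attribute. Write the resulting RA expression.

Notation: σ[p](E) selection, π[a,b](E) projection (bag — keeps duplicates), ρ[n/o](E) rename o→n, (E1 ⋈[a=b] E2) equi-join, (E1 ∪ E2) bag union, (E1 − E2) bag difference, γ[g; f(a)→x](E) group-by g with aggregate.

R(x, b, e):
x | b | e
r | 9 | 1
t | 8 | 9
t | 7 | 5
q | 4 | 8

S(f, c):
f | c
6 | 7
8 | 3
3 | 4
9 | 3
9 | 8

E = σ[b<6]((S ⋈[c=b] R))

σ filters on b, owned by the right side.
E' = (S ⋈[c=b] σ[b<6](R))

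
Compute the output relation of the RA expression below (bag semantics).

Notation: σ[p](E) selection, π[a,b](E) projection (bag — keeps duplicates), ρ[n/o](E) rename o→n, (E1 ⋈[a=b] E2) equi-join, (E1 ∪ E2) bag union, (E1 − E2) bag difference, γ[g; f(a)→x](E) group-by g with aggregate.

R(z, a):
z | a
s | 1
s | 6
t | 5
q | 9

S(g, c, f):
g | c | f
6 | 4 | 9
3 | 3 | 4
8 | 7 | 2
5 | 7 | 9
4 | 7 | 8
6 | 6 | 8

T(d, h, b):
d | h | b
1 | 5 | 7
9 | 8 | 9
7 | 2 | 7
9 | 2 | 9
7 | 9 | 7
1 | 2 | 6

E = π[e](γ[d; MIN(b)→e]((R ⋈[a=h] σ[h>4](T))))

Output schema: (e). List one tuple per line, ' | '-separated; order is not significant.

Per-node cardinality:
  R → 4
  T → 6
  σ[h>4](T) → 3
  (R ⋈[a=h] σ[h>4](T)) → 2
  γ[d; MIN(b)→e]((R ⋈[a=h] σ[h>4](T))) → 2
  π[e](γ[d; MIN(b)→e]((R ⋈[a=h] σ[h>4](T)))) → 2

== RESULT ==
e
7
7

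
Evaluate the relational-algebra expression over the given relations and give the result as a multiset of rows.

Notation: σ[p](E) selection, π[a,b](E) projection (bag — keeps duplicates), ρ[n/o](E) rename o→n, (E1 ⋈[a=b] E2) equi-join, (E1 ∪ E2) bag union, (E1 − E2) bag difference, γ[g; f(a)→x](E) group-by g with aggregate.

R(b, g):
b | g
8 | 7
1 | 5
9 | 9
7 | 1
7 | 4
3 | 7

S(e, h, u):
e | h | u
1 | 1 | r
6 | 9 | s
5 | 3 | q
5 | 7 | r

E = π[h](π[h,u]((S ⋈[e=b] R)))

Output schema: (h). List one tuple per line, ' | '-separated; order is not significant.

Row counts bottom-up:
  S → 4
  R → 6
  (S ⋈[e=b] R) → 1
  π[h,u]((S ⋈[e=b] R)) → 1
  π[h](π[h,u]((S ⋈[e=b] R))) → 1

== RESULT ==
h
1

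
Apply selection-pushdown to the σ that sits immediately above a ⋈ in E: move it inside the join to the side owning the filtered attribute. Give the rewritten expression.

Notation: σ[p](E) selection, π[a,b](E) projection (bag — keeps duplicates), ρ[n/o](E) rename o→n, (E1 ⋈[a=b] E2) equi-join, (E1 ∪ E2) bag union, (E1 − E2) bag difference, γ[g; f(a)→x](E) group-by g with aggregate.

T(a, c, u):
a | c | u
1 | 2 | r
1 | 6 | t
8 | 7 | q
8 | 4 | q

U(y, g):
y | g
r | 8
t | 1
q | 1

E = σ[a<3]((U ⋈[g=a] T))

σ filters on a, owned by the right side.
E' = (U ⋈[g=a] σ[a<3](T))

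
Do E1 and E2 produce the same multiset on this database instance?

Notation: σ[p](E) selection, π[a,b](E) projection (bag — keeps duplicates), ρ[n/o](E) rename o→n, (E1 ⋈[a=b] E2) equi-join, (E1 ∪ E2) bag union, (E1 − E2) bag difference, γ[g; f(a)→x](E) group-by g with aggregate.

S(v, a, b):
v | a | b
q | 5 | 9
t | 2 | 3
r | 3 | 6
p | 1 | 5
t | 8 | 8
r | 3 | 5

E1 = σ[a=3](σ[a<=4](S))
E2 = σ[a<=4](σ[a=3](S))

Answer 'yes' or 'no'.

E1 per-node cardinality:
  S → 6
  σ[a<=4](S) → 4
  σ[a=3](σ[a<=4](S)) → 2
E2 per-node cardinality:
  S → 6
  σ[a=3](S) → 2
  σ[a<=4](σ[a=3](S)) → 2

E1 and E2 produce the same multiset:
v | a | b
r | 3 | 5
r | 3 | 6

yes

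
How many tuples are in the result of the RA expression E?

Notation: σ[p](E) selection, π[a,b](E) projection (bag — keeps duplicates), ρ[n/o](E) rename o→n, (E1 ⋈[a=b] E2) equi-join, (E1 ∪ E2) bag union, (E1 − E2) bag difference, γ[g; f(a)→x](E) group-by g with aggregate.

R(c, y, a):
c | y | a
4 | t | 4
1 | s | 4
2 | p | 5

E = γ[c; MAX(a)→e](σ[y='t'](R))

Subexpression sizes:
  R → 3
  σ[y='t'](R) → 1
  γ[c; MAX(a)→e](σ[y='t'](R)) → 1

|E| = 1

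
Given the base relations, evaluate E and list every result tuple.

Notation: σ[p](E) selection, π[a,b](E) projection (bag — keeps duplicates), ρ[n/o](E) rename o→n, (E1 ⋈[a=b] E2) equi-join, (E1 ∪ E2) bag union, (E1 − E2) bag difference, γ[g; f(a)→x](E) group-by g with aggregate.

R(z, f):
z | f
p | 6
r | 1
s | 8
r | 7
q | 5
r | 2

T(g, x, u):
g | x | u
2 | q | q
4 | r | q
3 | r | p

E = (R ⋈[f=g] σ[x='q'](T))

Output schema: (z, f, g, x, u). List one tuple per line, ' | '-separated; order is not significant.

Per-node cardinality:
  R → 6
  T → 3
  σ[x='q'](T) → 1
  (R ⋈[f=g] σ[x='q'](T)) → 1

== RESULT ==
z | f | g | x | u
r | 2 | 2 | q | q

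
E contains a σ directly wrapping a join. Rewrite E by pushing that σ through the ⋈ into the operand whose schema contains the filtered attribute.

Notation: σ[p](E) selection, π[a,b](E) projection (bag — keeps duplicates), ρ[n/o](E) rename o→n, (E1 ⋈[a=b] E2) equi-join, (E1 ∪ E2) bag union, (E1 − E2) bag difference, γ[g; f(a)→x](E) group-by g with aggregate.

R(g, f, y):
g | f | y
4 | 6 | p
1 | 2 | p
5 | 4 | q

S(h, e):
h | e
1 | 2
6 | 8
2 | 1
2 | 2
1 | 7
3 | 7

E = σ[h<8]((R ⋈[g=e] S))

σ filters on h, owned by the right side.
E' = (R ⋈[g=e] σ[h<8](S))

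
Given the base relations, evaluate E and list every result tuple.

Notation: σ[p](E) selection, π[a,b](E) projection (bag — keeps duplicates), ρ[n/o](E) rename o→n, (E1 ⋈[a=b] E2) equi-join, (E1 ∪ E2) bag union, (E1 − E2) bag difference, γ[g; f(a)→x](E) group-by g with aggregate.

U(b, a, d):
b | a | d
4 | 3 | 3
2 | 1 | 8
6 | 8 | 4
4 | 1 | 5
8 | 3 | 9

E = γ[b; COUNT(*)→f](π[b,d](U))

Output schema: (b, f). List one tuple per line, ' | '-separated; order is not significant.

Row counts bottom-up:
  U → 5
  π[b,d](U) → 5
  γ[b; COUNT(*)→f](π[b,d](U)) → 4

== RESULT ==
b | f
2 | 1
4 | 2
6 | 1
8 | 1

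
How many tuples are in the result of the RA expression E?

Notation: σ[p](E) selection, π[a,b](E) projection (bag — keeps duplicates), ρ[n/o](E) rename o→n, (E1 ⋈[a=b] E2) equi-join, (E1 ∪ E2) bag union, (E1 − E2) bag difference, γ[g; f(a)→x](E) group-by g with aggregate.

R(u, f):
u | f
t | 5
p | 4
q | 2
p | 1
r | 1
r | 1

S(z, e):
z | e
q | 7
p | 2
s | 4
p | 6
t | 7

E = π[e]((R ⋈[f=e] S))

Stepwise |·|:
  R → 6
  S → 5
  (R ⋈[f=e] S) → 2
  π[e]((R ⋈[f=e] S)) → 2

|E| = 2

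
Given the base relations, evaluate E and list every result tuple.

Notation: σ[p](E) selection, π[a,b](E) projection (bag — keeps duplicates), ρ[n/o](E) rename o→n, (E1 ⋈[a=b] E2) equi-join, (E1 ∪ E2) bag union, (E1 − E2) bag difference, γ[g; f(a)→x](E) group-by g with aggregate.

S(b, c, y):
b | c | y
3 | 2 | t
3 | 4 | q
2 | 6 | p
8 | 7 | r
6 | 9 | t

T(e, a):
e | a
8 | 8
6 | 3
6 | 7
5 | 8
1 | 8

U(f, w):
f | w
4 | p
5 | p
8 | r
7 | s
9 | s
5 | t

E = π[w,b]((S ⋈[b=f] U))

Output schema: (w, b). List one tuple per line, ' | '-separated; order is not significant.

Subexpression sizes:
  S → 5
  U → 6
  (S ⋈[b=f] U) → 1
  π[w,b]((S ⋈[b=f] U)) → 1

== RESULT ==
w | b
r | 8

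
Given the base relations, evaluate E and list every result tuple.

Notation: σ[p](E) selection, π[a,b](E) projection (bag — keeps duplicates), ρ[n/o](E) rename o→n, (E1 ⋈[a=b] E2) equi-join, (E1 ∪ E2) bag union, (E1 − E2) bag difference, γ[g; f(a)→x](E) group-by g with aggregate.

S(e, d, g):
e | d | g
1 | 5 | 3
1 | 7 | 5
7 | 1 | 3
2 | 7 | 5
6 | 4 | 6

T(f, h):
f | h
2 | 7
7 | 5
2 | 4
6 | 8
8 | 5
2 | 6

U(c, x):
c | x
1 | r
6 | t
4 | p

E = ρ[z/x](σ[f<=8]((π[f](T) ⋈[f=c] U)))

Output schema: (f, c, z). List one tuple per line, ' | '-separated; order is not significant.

Row counts bottom-up:
  T → 6
  π[f](T) → 6
  U → 3
  (π[f](T) ⋈[f=c] U) → 1
  σ[f<=8]((π[f](T) ⋈[f=c] U)) → 1
  ρ[z/x](σ[f<=8]((π[f](T) ⋈[f=c] U))) → 1

== RESULT ==
f | c | z
6 | 6 | t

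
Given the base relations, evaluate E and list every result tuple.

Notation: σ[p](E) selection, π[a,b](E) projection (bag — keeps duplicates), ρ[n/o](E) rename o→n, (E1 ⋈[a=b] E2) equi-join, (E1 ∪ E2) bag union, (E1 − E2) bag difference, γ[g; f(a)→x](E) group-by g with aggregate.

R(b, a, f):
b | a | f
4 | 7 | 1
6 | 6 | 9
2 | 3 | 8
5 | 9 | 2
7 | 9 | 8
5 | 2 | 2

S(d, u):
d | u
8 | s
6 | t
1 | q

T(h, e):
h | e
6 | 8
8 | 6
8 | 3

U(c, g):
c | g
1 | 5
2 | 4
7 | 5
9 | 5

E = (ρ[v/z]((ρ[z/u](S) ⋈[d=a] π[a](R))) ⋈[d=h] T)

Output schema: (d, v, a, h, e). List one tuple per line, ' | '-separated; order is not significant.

Stepwise |·|:
  S → 3
  ρ[z/u](S) → 3
  R → 6
  π[a](R) → 6
  (ρ[z/u](S) ⋈[d=a] π[a](R)) → 1
  ρ[v/z]((ρ[z/u](S) ⋈[d=a] π[a](R))) → 1
  T → 3
  (ρ[v/z]((ρ[z/u](S) ⋈[d=a] π[a](R))) ⋈[d=h] T) → 1

== RESULT ==
d | v | a | h | e
6 | t | 6 | 6 | 8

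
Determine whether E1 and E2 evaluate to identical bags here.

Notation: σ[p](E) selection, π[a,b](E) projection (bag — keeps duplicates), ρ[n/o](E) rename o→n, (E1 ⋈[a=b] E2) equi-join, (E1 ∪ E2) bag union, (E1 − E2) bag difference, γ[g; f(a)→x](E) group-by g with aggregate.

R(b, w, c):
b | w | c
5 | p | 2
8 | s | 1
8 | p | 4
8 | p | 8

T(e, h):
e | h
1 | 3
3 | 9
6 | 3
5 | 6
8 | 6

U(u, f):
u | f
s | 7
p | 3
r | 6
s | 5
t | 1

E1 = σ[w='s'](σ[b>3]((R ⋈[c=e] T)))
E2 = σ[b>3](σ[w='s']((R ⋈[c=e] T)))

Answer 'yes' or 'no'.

E1 subexpression sizes:
  R → 4
  T → 5
  (R ⋈[c=e] T) → 2
  σ[b>3]((R ⋈[c=e] T)) → 2
  σ[w='s'](σ[b>3]((R ⋈[c=e] T))) → 1
E2 subexpression sizes:
  R → 4
  T → 5
  (R ⋈[c=e] T) → 2
  σ[w='s']((R ⋈[c=e] T)) → 1
  σ[b>3](σ[w='s']((R ⋈[c=e] T))) → 1

E1 and E2 produce the same multiset:
b | w | c | e | h
8 | s | 1 | 1 | 3

yes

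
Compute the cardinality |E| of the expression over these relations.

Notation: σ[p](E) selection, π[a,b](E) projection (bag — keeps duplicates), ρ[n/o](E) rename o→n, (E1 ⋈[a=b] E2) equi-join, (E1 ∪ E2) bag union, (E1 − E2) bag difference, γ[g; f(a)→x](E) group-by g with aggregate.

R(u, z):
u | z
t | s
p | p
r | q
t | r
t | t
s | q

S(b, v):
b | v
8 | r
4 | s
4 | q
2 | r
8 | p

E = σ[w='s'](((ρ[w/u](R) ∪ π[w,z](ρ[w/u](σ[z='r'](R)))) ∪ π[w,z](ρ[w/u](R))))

Stepwise |·|:
  R → 6
  ρ[w/u](R) → 6
  R → 6
  σ[z='r'](R) → 1
  ρ[w/u](σ[z='r'](R)) → 1
  π[w,z](ρ[w/u](σ[z='r'](R))) → 1
  (ρ[w/u](R) ∪ π[w,z](ρ[w/u](σ[z='r'](R)))) → 7
  R → 6
  ρ[w/u](R) → 6
  π[w,z](ρ[w/u](R)) → 6
  ((ρ[w/u](R) ∪ π[w,z](ρ[w/u](σ[z='r'](R)))) ∪ π[w,z](ρ[w/u](R))) → 13
  σ[w='s'](((ρ[w/u](R) ∪ π[w,z](ρ[w/u](σ[z='r'](R)))) ∪ π[w,z](ρ[w/u](R)))) → 2

|E| = 2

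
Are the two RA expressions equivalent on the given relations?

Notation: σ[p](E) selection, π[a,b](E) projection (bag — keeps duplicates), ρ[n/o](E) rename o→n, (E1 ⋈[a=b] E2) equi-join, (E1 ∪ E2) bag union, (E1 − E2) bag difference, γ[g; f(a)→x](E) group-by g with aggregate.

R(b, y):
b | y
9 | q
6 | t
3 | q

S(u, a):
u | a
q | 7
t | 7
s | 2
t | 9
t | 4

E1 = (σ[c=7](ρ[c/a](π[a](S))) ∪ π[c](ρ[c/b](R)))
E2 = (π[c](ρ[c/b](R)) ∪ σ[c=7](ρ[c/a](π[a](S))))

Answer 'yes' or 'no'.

E1 stepwise |·|:
  S → 5
  π[a](S) → 5
  ρ[c/a](π[a](S)) → 5
  σ[c=7](ρ[c/a](π[a](S))) → 2
  R → 3
  ρ[c/b](R) → 3
  π[c](ρ[c/b](R)) → 3
  (σ[c=7](ρ[c/a](π[a](S))) ∪ π[c](ρ[c/b](R))) → 5
E2 stepwise |·|:
  R → 3
  ρ[c/b](R) → 3
  π[c](ρ[c/b](R)) → 3
  S → 5
  π[a](S) → 5
  ρ[c/a](π[a](S)) → 5
  σ[c=7](ρ[c/a](π[a](S))) → 2
  (π[c](ρ[c/b](R)) ∪ σ[c=7](ρ[c/a](π[a](S)))) → 5

E1 and E2 produce the same multiset:
c
3
6
7
7
9

yes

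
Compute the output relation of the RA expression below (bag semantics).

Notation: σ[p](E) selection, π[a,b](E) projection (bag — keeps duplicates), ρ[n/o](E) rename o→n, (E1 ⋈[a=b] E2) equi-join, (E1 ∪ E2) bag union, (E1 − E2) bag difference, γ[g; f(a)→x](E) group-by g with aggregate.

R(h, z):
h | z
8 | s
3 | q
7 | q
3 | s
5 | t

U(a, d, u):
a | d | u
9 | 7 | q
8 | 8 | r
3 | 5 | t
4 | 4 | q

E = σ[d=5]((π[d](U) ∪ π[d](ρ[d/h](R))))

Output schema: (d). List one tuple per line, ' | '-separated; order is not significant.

Per-node cardinality:
  U → 4
  π[d](U) → 4
  R → 5
  ρ[d/h](R) → 5
  π[d](ρ[d/h](R)) → 5
  (π[d](U) ∪ π[d](ρ[d/h](R))) → 9
  σ[d=5]((π[d](U) ∪ π[d](ρ[d/h](R)))) → 2

== RESULT ==
d
5
5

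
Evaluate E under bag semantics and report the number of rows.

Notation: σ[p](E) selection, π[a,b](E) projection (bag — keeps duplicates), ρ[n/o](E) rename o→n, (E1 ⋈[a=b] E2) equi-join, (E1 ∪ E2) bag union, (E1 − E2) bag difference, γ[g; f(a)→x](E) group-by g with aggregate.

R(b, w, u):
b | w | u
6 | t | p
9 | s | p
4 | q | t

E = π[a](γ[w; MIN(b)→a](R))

Subexpression sizes:
  R → 3
  γ[w; MIN(b)→a](R) → 3
  π[a](γ[w; MIN(b)→a](R)) → 3

|E| = 3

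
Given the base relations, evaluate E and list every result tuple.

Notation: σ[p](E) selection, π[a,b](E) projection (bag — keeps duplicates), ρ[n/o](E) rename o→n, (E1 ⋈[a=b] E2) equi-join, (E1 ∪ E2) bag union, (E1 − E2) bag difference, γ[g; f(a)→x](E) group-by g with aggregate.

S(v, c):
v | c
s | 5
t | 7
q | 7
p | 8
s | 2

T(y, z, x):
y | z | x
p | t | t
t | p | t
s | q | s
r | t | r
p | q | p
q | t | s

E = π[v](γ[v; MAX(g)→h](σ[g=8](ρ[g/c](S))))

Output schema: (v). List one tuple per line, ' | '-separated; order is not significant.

Row counts bottom-up:
  S → 5
  ρ[g/c](S) → 5
  σ[g=8](ρ[g/c](S)) → 1
  γ[v; MAX(g)→h](σ[g=8](ρ[g/c](S))) → 1
  π[v](γ[v; MAX(g)→h](σ[g=8](ρ[g/c](S)))) → 1

== RESULT ==
v
p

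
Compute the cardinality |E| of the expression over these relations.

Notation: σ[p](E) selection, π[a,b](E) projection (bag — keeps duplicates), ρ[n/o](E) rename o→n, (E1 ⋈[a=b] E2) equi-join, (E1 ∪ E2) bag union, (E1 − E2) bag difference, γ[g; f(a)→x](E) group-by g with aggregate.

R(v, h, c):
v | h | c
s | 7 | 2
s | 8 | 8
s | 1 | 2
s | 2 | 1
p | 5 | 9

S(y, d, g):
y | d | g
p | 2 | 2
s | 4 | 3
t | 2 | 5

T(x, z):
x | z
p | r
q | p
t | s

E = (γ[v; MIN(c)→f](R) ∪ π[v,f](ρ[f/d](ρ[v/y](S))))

Row counts bottom-up:
  R → 5
  γ[v; MIN(c)→f](R) → 2
  S → 3
  ρ[v/y](S) → 3
  ρ[f/d](ρ[v/y](S)) → 3
  π[v,f](ρ[f/d](ρ[v/y](S))) → 3
  (γ[v; MIN(c)→f](R) ∪ π[v,f](ρ[f/d](ρ[v/y](S)))) → 5

|E| = 5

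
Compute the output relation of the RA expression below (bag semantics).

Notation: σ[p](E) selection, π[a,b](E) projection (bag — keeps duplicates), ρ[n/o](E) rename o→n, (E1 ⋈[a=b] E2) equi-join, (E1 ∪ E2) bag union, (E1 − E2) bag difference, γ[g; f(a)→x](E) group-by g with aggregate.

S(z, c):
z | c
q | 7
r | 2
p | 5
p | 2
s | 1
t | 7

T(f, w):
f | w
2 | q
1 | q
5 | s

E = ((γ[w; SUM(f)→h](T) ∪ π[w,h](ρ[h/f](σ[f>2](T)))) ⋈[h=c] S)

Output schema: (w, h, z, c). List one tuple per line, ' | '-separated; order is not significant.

Stepwise |·|:
  T → 3
  γ[w; SUM(f)→h](T) → 2
  T → 3
  σ[f>2](T) → 1
  ρ[h/f](σ[f>2](T)) → 1
  π[w,h](ρ[h/f](σ[f>2](T))) → 1
  (γ[w; SUM(f)→h](T) ∪ π[w,h](ρ[h/f](σ[f>2](T)))) → 3
  S → 6
  ((γ[w; SUM(f)→h](T) ∪ π[w,h](ρ[h/f](σ[f>2](T)))) ⋈[h=c] S) → 2

== RESULT ==
w | h | z | c
s | 5 | p | 5
s | 5 | p | 5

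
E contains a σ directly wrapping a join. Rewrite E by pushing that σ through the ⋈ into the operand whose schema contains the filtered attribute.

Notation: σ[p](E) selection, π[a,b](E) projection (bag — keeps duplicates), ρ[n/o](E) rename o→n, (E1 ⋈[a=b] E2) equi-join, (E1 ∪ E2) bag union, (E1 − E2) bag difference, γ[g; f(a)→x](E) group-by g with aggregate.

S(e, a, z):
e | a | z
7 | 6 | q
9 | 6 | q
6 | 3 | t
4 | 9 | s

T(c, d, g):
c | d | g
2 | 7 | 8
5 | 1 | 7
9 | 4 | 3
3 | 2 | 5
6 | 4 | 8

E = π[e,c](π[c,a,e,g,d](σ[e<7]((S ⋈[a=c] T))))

σ filters on e, owned by the left side.
E' = π[e,c](π[c,a,e,g,d]((σ[e<7](S) ⋈[a=c] T)))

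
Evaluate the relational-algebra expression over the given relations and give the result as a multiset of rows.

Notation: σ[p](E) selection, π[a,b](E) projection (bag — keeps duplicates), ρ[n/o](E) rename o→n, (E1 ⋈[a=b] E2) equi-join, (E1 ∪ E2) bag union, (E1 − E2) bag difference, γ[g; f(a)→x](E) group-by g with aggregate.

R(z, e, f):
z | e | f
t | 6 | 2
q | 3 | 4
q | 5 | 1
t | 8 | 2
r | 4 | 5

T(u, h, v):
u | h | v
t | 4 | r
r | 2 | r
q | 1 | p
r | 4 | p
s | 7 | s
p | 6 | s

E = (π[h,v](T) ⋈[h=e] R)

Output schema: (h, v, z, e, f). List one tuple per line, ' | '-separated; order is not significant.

Stepwise |·|:
  T → 6
  π[h,v](T) → 6
  R → 5
  (π[h,v](T) ⋈[h=e] R) → 3

== RESULT ==
h | v | z | e | f
4 | p | r | 4 | 5
4 | r | r | 4 | 5
6 | s | t | 6 | 2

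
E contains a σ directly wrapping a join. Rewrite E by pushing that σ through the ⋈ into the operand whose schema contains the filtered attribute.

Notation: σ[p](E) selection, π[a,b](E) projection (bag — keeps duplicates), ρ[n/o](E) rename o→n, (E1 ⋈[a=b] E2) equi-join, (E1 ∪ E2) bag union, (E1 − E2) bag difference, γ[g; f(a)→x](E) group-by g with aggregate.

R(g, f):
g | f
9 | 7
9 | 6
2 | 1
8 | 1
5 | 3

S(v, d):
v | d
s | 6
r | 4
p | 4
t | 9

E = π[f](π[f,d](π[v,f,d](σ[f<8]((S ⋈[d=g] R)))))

σ filters on f, owned by the right side.
E' = π[f](π[f,d](π[v,f,d]((S ⋈[d=g] σ[f<8](R)))))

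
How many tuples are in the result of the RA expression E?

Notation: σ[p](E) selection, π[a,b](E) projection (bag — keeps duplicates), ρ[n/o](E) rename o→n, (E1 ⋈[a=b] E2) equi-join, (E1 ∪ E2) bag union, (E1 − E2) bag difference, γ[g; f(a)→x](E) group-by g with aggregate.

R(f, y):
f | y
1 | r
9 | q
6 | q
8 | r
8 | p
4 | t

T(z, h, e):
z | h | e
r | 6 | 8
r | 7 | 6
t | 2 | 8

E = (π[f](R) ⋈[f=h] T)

Subexpression sizes:
  R → 6
  π[f](R) → 6
  T → 3
  (π[f](R) ⋈[f=h] T) → 1

|E| = 1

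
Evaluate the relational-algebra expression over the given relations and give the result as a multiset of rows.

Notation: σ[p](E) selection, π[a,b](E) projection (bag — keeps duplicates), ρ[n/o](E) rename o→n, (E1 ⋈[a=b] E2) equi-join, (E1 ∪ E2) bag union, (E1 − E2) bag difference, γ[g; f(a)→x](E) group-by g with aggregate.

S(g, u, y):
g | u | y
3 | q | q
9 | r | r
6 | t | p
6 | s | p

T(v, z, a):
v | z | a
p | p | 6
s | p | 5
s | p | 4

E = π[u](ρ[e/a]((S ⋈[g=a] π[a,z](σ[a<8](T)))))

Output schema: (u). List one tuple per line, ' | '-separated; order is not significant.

Stepwise |·|:
  S → 4
  T → 3
  σ[a<8](T) → 3
  π[a,z](σ[a<8](T)) → 3
  (S ⋈[g=a] π[a,z](σ[a<8](T))) → 2
  ρ[e/a]((S ⋈[g=a] π[a,z](σ[a<8](T)))) → 2
  π[u](ρ[e/a]((S ⋈[g=a] π[a,z](σ[a<8](T))))) → 2

== RESULT ==
u
s
t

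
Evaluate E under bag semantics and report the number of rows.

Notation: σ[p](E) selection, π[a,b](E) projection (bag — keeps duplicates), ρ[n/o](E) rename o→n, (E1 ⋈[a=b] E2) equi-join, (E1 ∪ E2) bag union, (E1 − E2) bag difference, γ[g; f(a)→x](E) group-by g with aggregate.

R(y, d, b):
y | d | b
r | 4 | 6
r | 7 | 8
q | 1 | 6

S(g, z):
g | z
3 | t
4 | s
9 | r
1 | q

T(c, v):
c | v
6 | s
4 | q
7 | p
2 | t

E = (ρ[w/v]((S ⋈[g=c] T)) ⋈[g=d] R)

Row counts bottom-up:
  S → 4
  T → 4
  (S ⋈[g=c] T) → 1
  ρ[w/v]((S ⋈[g=c] T)) → 1
  R → 3
  (ρ[w/v]((S ⋈[g=c] T)) ⋈[g=d] R) → 1

|E| = 1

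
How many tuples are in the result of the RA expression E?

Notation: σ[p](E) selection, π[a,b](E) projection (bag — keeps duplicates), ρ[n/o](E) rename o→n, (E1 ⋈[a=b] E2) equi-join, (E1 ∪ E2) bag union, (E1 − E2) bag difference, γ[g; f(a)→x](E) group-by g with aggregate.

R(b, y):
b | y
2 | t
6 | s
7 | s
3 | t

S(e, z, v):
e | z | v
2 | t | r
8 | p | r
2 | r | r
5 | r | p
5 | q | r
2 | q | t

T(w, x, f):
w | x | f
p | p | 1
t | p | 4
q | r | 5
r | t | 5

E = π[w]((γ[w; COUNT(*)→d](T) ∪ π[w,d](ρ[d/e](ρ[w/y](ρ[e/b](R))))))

Row counts bottom-up:
  T → 4
  γ[w; COUNT(*)→d](T) → 4
  R → 4
  ρ[e/b](R) → 4
  ρ[w/y](ρ[e/b](R)) → 4
  ρ[d/e](ρ[w/y](ρ[e/b](R))) → 4
  π[w,d](ρ[d/e](ρ[w/y](ρ[e/b](R)))) → 4
  (γ[w; COUNT(*)→d](T) ∪ π[w,d](ρ[d/e](ρ[w/y](ρ[e/b](R))))) → 8
  π[w]((γ[w; COUNT(*)→d](T) ∪ π[w,d](ρ[d/e](ρ[w/y](ρ[e/b](R)))))) → 8

|E| = 8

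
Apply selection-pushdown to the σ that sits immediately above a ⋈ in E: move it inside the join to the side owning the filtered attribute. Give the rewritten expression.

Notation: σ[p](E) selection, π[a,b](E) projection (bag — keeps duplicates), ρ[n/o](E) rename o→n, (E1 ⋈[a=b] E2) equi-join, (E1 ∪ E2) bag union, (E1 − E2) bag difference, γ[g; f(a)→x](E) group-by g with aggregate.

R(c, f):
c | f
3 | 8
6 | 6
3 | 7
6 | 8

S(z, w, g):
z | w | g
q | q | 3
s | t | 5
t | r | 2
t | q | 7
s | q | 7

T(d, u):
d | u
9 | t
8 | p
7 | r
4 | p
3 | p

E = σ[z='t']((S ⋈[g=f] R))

σ filters on z, owned by the left side.
E' = (σ[z='t'](S) ⋈[g=f] R)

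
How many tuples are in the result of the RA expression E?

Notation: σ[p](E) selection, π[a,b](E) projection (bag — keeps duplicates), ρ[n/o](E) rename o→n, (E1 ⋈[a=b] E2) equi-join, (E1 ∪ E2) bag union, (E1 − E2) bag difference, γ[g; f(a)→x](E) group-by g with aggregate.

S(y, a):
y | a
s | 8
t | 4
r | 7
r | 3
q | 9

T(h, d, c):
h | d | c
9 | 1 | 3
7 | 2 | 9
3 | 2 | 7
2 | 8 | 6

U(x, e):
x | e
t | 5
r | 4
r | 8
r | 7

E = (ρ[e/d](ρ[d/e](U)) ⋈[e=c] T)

Row counts bottom-up:
  U → 4
  ρ[d/e](U) → 4
  ρ[e/d](ρ[d/e](U)) → 4
  T → 4
  (ρ[e/d](ρ[d/e](U)) ⋈[e=c] T) → 1

|E| = 1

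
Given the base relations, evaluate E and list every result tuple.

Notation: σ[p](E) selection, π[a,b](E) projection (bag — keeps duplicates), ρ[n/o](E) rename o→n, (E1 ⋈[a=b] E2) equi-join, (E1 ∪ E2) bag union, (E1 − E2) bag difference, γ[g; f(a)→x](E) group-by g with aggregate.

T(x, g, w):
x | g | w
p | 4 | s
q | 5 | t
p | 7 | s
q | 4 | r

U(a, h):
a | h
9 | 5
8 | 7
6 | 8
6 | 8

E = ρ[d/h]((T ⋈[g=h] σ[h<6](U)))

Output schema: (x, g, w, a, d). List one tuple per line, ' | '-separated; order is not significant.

Subexpression sizes:
  T → 4
  U → 4
  σ[h<6](U) → 1
  (T ⋈[g=h] σ[h<6](U)) → 1
  ρ[d/h]((T ⋈[g=h] σ[h<6](U))) → 1

== RESULT ==
x | g | w | a | d
q | 5 | t | 9 | 5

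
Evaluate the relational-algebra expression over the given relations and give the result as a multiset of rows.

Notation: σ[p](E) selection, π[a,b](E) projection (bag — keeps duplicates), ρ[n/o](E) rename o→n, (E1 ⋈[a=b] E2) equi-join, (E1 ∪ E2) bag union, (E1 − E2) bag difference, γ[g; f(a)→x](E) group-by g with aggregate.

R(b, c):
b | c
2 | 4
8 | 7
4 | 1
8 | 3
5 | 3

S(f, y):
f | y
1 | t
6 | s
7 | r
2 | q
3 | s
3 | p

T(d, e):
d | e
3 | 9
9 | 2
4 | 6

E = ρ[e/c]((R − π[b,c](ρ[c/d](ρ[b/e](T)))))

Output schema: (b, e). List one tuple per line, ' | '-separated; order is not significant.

Per-node cardinality:
  R → 5
  T → 3
  ρ[b/e](T) → 3
  ρ[c/d](ρ[b/e](T)) → 3
  π[b,c](ρ[c/d](ρ[b/e](T))) → 3
  (R − π[b,c](ρ[c/d](ρ[b/e](T)))) → 5
  ρ[e/c]((R − π[b,c](ρ[c/d](ρ[b/e](T))))) → 5

== RESULT ==
b | e
2 | 4
4 | 1
5 | 3
8 | 3
8 | 7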